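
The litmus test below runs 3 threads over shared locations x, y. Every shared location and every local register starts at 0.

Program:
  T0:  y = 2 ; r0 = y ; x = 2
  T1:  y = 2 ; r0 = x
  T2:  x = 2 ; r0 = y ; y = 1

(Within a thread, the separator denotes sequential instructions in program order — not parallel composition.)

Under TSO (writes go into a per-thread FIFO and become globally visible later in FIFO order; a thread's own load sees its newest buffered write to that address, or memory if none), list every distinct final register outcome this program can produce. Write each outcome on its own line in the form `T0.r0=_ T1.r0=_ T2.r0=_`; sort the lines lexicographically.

T0.r0=1 T1.r0=0 T2.r0=0
T0.r0=1 T1.r0=0 T2.r0=2
T0.r0=1 T1.r0=2 T2.r0=0
T0.r0=1 T1.r0=2 T2.r0=2
T0.r0=2 T1.r0=0 T2.r0=0
T0.r0=2 T1.r0=0 T2.r0=2
T0.r0=2 T1.r0=2 T2.r0=0
T0.r0=2 T1.r0=2 T2.r0=2

outcome vector order: (T0.r0,T1.r0,T2.r0)
|TSO outcomes| = 8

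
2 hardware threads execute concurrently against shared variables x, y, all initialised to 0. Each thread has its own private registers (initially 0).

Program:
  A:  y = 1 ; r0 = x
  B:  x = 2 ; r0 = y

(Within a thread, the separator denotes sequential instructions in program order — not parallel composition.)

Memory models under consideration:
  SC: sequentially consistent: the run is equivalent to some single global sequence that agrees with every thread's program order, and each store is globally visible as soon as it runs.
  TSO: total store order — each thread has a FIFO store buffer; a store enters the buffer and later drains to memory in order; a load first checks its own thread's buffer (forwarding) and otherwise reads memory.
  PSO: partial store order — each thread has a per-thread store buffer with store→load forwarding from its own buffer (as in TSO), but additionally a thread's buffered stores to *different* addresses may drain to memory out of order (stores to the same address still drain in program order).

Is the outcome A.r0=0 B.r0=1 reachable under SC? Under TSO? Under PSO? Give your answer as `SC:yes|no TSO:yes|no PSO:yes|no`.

SC:yes TSO:yes PSO:yes

outcome vector order: (A.r0,B.r0)
SC: 3 outcomes — {(0,1) (2,0) (2,1)}
TSO: 4 outcomes — {(0,0) (0,1) (2,0) (2,1)}
PSO: 4 outcomes — {(0,0) (0,1) (2,0) (2,1)}
target (0,1) ∈ {SC,TSO,PSO}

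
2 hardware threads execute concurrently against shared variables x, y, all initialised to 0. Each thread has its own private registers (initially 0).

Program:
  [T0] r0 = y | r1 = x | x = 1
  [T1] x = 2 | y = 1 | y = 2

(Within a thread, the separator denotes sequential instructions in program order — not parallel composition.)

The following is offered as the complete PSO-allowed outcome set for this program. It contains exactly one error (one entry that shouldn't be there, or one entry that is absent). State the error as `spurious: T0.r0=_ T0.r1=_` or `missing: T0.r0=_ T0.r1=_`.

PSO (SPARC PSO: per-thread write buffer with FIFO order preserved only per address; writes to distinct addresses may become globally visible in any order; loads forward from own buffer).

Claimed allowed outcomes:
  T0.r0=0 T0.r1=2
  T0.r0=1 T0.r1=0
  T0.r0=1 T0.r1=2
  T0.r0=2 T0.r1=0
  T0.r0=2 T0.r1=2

outcome vector order: (T0.r0,T0.r1)
PSO (6): (0,0); (0,2); (1,0); (1,2); (2,0); (2,2)
PSO∖claimed = {(0,0)}

missing: T0.r0=0 T0.r1=0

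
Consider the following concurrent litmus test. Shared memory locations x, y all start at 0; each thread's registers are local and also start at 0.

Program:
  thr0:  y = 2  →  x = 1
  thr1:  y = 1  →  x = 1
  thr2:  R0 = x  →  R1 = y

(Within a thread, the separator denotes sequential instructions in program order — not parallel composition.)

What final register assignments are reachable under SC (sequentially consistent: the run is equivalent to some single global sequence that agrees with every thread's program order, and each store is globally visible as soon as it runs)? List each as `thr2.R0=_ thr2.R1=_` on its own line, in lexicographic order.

thr2.R0=0 thr2.R1=0
thr2.R0=0 thr2.R1=1
thr2.R0=0 thr2.R1=2
thr2.R0=1 thr2.R1=1
thr2.R0=1 thr2.R1=2

outcome vector order: (thr2.R0,thr2.R1)
|SC outcomes| = 5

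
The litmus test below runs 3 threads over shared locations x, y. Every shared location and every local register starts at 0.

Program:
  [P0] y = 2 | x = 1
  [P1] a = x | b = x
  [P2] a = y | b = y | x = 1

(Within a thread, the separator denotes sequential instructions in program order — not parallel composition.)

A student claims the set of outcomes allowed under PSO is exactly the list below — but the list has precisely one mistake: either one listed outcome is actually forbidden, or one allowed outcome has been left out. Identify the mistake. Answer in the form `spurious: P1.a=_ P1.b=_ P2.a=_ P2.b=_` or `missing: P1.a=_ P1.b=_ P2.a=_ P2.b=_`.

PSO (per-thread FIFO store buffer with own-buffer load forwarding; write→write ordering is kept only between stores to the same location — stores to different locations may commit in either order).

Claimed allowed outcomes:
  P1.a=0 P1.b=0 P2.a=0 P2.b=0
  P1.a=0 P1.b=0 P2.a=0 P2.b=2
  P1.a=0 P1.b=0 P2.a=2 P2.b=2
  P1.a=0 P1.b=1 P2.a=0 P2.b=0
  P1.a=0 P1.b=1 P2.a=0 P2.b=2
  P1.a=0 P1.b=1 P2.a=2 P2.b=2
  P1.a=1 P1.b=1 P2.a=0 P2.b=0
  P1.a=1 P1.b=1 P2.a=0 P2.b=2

outcome vector order: (P1.a,P1.b,P2.a,P2.b)
PSO (9): <0 0 0 0>, <0 0 0 2>, <0 0 2 2>, <0 1 0 0>, <0 1 0 2>, <0 1 2 2>, <1 1 0 0>, <1 1 0 2>, <1 1 2 2>
PSO∖claimed = {<1 1 2 2>}

missing: P1.a=1 P1.b=1 P2.a=2 P2.b=2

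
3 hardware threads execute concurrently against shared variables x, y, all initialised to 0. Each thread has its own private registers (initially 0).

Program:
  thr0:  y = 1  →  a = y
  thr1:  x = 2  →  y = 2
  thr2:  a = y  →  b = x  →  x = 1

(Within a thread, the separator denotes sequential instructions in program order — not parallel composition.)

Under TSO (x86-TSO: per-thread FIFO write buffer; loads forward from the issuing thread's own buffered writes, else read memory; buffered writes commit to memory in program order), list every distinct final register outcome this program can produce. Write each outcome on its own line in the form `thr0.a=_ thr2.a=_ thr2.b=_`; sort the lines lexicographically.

thr0.a=1 thr2.a=0 thr2.b=0
thr0.a=1 thr2.a=0 thr2.b=2
thr0.a=1 thr2.a=1 thr2.b=0
thr0.a=1 thr2.a=1 thr2.b=2
thr0.a=1 thr2.a=2 thr2.b=2
thr0.a=2 thr2.a=0 thr2.b=0
thr0.a=2 thr2.a=0 thr2.b=2
thr0.a=2 thr2.a=1 thr2.b=0
thr0.a=2 thr2.a=1 thr2.b=2
thr0.a=2 thr2.a=2 thr2.b=2

outcome vector order: (thr0.a,thr2.a,thr2.b)
|TSO outcomes| = 10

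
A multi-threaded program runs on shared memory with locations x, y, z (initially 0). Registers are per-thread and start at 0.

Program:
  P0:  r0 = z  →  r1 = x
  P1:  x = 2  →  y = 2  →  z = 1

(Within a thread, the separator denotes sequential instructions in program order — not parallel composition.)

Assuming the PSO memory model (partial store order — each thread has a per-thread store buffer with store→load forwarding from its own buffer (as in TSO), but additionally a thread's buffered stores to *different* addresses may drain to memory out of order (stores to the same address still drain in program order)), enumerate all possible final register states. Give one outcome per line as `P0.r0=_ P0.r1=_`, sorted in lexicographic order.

outcome vector order: (P0.r0,P0.r1)
|PSO outcomes| = 4

P0.r0=0 P0.r1=0
P0.r0=0 P0.r1=2
P0.r0=1 P0.r1=0
P0.r0=1 P0.r1=2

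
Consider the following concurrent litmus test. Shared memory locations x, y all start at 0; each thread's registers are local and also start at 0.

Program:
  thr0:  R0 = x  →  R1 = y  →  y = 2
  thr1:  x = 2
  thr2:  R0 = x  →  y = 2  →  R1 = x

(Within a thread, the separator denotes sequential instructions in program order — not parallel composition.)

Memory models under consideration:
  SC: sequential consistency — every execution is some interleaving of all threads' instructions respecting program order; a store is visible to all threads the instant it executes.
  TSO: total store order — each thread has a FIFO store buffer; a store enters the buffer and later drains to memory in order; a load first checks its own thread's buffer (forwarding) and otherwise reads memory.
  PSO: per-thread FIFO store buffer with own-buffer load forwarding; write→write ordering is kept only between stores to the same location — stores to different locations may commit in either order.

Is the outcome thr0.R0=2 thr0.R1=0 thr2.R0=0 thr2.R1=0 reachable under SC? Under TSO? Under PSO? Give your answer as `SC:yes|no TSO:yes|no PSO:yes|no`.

SC:no TSO:yes PSO:yes

outcome vector order: (thr0.R0,thr0.R1,thr2.R0,thr2.R1)
SC: 11 outcomes — {<0 0 0 0>, <0 0 0 2>, <0 0 2 2>, <0 2 0 0>, <0 2 0 2>, <0 2 2 2>, <2 0 0 2>, <2 0 2 2>, <2 2 0 0>, <2 2 0 2>, <2 2 2 2>}
TSO: 12 outcomes — {<0 0 0 0>, <0 0 0 2>, <0 0 2 2>, <0 2 0 0>, <0 2 0 2>, <0 2 2 2>, <2 0 0 0>, <2 0 0 2>, <2 0 2 2>, <2 2 0 0>, <2 2 0 2>, <2 2 2 2>}
PSO: 12 outcomes — {<0 0 0 0>, <0 0 0 2>, <0 0 2 2>, <0 2 0 0>, <0 2 0 2>, <0 2 2 2>, <2 0 0 0>, <2 0 0 2>, <2 0 2 2>, <2 2 0 0>, <2 2 0 2>, <2 2 2 2>}
target <2 0 0 0> ∈ {TSO,PSO}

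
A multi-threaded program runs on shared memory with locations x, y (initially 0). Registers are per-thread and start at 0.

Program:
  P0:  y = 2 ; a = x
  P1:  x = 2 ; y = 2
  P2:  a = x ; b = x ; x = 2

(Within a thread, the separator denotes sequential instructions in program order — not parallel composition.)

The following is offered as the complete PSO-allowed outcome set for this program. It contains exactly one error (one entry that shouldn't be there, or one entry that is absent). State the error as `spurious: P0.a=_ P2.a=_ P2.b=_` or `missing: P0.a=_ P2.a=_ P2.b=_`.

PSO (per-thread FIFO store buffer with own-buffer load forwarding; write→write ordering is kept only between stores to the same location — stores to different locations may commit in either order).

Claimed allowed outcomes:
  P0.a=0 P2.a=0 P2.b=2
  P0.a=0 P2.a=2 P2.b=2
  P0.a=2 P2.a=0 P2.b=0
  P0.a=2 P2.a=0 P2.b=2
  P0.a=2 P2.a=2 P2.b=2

outcome vector order: (P0.a,P2.a,P2.b)
PSO: 6 outcomes — {<0 0 0>, <0 0 2>, <0 2 2>, <2 0 0>, <2 0 2>, <2 2 2>}
PSO∖claimed = {<0 0 0>}

missing: P0.a=0 P2.a=0 P2.b=0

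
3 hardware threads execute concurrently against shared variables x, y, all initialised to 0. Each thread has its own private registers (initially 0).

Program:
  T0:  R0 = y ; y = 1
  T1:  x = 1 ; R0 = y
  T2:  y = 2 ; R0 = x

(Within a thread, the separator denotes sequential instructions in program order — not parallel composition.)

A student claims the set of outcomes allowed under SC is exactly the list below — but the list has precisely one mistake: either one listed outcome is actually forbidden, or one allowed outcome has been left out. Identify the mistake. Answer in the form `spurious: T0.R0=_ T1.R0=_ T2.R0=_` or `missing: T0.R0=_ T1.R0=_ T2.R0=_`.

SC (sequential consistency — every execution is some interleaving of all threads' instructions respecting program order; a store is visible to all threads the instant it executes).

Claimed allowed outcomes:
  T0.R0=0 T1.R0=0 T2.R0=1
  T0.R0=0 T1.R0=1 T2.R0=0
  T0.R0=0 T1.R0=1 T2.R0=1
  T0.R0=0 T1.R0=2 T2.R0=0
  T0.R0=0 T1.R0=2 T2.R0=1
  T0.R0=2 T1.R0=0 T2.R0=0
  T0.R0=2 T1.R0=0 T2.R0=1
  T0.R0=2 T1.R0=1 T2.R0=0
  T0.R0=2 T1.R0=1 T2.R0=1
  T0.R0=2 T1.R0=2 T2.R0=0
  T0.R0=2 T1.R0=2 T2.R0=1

spurious: T0.R0=2 T1.R0=0 T2.R0=0

outcome vector order: (T0.R0,T1.R0,T2.R0)
under SC → 001; 010; 011; 020; 021; 201; 210; 211; 220; 221
claimed∖SC = {200}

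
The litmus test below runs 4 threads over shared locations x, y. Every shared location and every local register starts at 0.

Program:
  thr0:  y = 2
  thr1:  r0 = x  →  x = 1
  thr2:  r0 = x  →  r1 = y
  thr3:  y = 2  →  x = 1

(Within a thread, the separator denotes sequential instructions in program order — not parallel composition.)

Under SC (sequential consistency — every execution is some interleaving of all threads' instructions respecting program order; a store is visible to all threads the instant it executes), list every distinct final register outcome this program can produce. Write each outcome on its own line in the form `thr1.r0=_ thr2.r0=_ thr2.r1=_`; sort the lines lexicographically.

outcome vector order: (thr1.r0,thr2.r0,thr2.r1)
|SC outcomes| = 7

thr1.r0=0 thr2.r0=0 thr2.r1=0
thr1.r0=0 thr2.r0=0 thr2.r1=2
thr1.r0=0 thr2.r0=1 thr2.r1=0
thr1.r0=0 thr2.r0=1 thr2.r1=2
thr1.r0=1 thr2.r0=0 thr2.r1=0
thr1.r0=1 thr2.r0=0 thr2.r1=2
thr1.r0=1 thr2.r0=1 thr2.r1=2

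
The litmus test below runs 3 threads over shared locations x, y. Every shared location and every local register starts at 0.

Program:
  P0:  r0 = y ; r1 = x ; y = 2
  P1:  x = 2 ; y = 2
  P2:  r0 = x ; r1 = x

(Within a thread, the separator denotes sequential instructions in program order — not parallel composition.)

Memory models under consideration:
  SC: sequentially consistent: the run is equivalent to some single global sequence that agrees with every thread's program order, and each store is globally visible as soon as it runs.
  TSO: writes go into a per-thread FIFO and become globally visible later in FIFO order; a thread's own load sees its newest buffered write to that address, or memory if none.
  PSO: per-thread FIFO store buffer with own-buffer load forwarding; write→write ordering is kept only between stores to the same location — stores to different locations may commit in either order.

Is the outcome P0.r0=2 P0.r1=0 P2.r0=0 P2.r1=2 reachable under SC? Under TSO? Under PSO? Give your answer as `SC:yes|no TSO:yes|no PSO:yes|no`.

outcome vector order: (P0.r0,P0.r1,P2.r0,P2.r1)
under SC → <0 0 0 0>, <0 0 0 2>, <0 0 2 2>, <0 2 0 0>, <0 2 0 2>, <0 2 2 2>, <2 2 0 0>, <2 2 0 2>, <2 2 2 2>
under TSO → <0 0 0 0>, <0 0 0 2>, <0 0 2 2>, <0 2 0 0>, <0 2 0 2>, <0 2 2 2>, <2 2 0 0>, <2 2 0 2>, <2 2 2 2>
under PSO → <0 0 0 0>, <0 0 0 2>, <0 0 2 2>, <0 2 0 0>, <0 2 0 2>, <0 2 2 2>, <2 0 0 0>, <2 0 0 2>, <2 0 2 2>, <2 2 0 0>, <2 2 0 2>, <2 2 2 2>
target <2 0 0 2> ∈ {PSO}

SC:no TSO:no PSO:yes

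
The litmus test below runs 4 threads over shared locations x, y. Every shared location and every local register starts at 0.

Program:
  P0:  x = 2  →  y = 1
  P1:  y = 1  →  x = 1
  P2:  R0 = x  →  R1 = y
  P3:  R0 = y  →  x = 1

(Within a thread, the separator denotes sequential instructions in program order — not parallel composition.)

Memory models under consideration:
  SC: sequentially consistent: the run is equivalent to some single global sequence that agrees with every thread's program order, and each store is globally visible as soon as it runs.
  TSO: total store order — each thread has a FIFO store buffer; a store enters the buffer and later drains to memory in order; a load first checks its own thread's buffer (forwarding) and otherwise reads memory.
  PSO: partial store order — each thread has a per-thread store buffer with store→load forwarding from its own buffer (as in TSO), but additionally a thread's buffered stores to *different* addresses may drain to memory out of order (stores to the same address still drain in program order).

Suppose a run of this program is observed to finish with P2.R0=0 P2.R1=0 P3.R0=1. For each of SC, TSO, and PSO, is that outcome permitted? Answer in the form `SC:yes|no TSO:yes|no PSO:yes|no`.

SC:yes TSO:yes PSO:yes

outcome vector order: (P2.R0,P2.R1,P3.R0)
SC: 11 outcomes — {(0,0,0), (0,0,1), (0,1,0), (0,1,1), (1,0,0), (1,1,0), (1,1,1), (2,0,0), (2,0,1), (2,1,0), (2,1,1)}
TSO: 11 outcomes — {(0,0,0), (0,0,1), (0,1,0), (0,1,1), (1,0,0), (1,1,0), (1,1,1), (2,0,0), (2,0,1), (2,1,0), (2,1,1)}
PSO: 12 outcomes — {(0,0,0), (0,0,1), (0,1,0), (0,1,1), (1,0,0), (1,0,1), (1,1,0), (1,1,1), (2,0,0), (2,0,1), (2,1,0), (2,1,1)}
target (0,0,1) ∈ {SC,TSO,PSO}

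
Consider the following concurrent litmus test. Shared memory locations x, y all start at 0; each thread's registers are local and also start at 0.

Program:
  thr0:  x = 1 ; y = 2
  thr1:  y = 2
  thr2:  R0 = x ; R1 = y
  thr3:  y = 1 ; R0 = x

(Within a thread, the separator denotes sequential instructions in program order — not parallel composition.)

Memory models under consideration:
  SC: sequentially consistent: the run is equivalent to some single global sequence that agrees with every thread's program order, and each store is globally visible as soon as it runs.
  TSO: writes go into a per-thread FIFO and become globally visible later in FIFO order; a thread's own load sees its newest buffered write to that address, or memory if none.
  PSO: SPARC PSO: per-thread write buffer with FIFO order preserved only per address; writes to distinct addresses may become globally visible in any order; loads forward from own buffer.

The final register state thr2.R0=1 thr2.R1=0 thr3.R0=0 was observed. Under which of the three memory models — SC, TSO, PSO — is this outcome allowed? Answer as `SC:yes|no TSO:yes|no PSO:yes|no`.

outcome vector order: (thr2.R0,thr2.R1,thr3.R0)
SC: 11 outcomes — {(0,0,0) (0,0,1) (0,1,0) (0,1,1) (0,2,0) (0,2,1) (1,0,1) (1,1,0) (1,1,1) (1,2,0) (1,2,1)}
TSO: 12 outcomes — {(0,0,0) (0,0,1) (0,1,0) (0,1,1) (0,2,0) (0,2,1) (1,0,0) (1,0,1) (1,1,0) (1,1,1) (1,2,0) (1,2,1)}
PSO: 12 outcomes — {(0,0,0) (0,0,1) (0,1,0) (0,1,1) (0,2,0) (0,2,1) (1,0,0) (1,0,1) (1,1,0) (1,1,1) (1,2,0) (1,2,1)}
target (1,0,0) ∈ {TSO,PSO}

SC:no TSO:yes PSO:yes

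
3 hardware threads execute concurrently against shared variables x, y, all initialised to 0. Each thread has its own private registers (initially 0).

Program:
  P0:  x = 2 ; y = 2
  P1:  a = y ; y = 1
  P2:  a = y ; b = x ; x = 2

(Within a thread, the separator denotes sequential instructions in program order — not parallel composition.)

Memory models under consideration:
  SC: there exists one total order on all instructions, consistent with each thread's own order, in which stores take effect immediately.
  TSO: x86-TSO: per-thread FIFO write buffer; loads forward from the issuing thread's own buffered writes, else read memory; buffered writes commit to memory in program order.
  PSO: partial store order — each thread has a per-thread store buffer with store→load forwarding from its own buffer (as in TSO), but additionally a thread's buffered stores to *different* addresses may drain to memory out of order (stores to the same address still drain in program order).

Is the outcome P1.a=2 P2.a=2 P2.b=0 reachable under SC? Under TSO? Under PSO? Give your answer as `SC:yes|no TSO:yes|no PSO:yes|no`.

SC:no TSO:no PSO:yes

outcome vector order: (P1.a,P2.a,P2.b)
under SC → 000 002 010 012 022 200 202 212 222
under TSO → 000 002 010 012 022 200 202 212 222
under PSO → 000 002 010 012 020 022 200 202 210 212 220 222
target 220 ∈ {PSO}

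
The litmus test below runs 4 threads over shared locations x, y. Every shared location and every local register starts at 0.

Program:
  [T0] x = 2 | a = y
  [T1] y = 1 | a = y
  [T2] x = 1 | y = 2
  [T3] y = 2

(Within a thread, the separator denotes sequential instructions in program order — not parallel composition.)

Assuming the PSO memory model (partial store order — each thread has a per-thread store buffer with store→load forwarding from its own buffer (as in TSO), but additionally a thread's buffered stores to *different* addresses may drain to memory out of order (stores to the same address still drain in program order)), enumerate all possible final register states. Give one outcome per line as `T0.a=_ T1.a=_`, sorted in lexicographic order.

outcome vector order: (T0.a,T1.a)
|PSO outcomes| = 6

T0.a=0 T1.a=1
T0.a=0 T1.a=2
T0.a=1 T1.a=1
T0.a=1 T1.a=2
T0.a=2 T1.a=1
T0.a=2 T1.a=2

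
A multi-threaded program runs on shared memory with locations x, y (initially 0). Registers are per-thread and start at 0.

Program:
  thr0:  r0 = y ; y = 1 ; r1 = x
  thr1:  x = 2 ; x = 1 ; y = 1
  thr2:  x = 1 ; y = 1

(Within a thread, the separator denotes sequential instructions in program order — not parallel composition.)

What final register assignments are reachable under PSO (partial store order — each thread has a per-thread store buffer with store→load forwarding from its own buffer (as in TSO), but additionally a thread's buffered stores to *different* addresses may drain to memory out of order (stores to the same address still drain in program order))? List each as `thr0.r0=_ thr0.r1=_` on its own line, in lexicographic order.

outcome vector order: (thr0.r0,thr0.r1)
|PSO outcomes| = 6

thr0.r0=0 thr0.r1=0
thr0.r0=0 thr0.r1=1
thr0.r0=0 thr0.r1=2
thr0.r0=1 thr0.r1=0
thr0.r0=1 thr0.r1=1
thr0.r0=1 thr0.r1=2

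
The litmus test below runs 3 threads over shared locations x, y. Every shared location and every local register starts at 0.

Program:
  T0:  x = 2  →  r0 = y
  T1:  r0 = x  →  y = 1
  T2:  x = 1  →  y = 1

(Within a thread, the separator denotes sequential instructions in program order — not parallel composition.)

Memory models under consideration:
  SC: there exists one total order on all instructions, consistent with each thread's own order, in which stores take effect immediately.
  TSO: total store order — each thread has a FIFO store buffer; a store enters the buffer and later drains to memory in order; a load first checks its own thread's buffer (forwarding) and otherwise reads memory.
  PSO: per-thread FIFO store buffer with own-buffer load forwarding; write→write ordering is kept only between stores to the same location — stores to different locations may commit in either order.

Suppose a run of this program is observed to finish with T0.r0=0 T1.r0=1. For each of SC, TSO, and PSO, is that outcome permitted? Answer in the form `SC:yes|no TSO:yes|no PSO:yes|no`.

outcome vector order: (T0.r0,T1.r0)
under SC → 0/0; 0/1; 0/2; 1/0; 1/1; 1/2
under TSO → 0/0; 0/1; 0/2; 1/0; 1/1; 1/2
under PSO → 0/0; 0/1; 0/2; 1/0; 1/1; 1/2
target 0/1 ∈ {SC,TSO,PSO}

SC:yes TSO:yes PSO:yes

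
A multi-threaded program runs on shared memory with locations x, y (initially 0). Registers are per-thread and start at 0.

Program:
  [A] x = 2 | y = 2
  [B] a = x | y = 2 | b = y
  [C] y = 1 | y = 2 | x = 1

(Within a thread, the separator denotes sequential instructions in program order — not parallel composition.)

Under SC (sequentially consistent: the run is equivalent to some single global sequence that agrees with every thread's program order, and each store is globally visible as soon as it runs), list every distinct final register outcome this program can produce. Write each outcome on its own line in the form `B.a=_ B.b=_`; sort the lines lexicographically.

B.a=0 B.b=1
B.a=0 B.b=2
B.a=1 B.b=2
B.a=2 B.b=1
B.a=2 B.b=2

outcome vector order: (B.a,B.b)
|SC outcomes| = 5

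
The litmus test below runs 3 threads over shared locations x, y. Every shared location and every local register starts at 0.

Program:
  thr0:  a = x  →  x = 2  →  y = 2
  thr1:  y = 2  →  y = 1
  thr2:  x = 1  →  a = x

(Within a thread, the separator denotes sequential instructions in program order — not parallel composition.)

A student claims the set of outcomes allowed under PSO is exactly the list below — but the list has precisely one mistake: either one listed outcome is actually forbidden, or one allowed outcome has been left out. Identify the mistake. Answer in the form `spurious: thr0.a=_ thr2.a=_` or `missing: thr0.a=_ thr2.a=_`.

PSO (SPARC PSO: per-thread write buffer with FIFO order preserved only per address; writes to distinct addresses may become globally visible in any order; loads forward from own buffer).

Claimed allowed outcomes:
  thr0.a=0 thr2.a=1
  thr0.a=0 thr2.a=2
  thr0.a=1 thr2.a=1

missing: thr0.a=1 thr2.a=2

outcome vector order: (thr0.a,thr2.a)
PSO (4): 0/1; 0/2; 1/1; 1/2
PSO∖claimed = {1/2}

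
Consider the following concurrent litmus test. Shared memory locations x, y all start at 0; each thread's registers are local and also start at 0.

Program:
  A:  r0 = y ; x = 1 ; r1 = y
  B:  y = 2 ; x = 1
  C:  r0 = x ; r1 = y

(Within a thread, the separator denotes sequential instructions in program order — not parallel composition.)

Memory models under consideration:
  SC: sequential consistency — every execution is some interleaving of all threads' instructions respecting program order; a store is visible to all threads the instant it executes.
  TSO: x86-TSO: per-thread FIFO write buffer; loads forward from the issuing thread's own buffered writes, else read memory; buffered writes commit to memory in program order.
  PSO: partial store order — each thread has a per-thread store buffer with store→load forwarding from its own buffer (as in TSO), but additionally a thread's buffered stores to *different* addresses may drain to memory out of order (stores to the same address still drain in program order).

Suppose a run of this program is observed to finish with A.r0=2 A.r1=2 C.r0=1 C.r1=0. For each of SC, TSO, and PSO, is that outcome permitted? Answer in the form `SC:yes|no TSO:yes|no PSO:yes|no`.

SC:no TSO:no PSO:yes

outcome vector order: (A.r0,A.r1,C.r0,C.r1)
SC: 11 outcomes — {<0 0 0 0> <0 0 0 2> <0 0 1 0> <0 0 1 2> <0 2 0 0> <0 2 0 2> <0 2 1 0> <0 2 1 2> <2 2 0 0> <2 2 0 2> <2 2 1 2>}
TSO: 11 outcomes — {<0 0 0 0> <0 0 0 2> <0 0 1 0> <0 0 1 2> <0 2 0 0> <0 2 0 2> <0 2 1 0> <0 2 1 2> <2 2 0 0> <2 2 0 2> <2 2 1 2>}
PSO: 12 outcomes — {<0 0 0 0> <0 0 0 2> <0 0 1 0> <0 0 1 2> <0 2 0 0> <0 2 0 2> <0 2 1 0> <0 2 1 2> <2 2 0 0> <2 2 0 2> <2 2 1 0> <2 2 1 2>}
target <2 2 1 0> ∈ {PSO}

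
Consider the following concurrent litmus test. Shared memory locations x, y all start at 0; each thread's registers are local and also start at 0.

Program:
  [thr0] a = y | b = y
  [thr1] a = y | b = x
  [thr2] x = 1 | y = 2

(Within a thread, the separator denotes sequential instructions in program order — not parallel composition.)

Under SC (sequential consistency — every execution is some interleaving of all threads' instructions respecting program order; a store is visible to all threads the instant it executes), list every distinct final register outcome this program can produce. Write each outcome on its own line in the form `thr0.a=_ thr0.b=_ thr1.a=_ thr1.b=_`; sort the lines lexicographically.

thr0.a=0 thr0.b=0 thr1.a=0 thr1.b=0
thr0.a=0 thr0.b=0 thr1.a=0 thr1.b=1
thr0.a=0 thr0.b=0 thr1.a=2 thr1.b=1
thr0.a=0 thr0.b=2 thr1.a=0 thr1.b=0
thr0.a=0 thr0.b=2 thr1.a=0 thr1.b=1
thr0.a=0 thr0.b=2 thr1.a=2 thr1.b=1
thr0.a=2 thr0.b=2 thr1.a=0 thr1.b=0
thr0.a=2 thr0.b=2 thr1.a=0 thr1.b=1
thr0.a=2 thr0.b=2 thr1.a=2 thr1.b=1

outcome vector order: (thr0.a,thr0.b,thr1.a,thr1.b)
|SC outcomes| = 9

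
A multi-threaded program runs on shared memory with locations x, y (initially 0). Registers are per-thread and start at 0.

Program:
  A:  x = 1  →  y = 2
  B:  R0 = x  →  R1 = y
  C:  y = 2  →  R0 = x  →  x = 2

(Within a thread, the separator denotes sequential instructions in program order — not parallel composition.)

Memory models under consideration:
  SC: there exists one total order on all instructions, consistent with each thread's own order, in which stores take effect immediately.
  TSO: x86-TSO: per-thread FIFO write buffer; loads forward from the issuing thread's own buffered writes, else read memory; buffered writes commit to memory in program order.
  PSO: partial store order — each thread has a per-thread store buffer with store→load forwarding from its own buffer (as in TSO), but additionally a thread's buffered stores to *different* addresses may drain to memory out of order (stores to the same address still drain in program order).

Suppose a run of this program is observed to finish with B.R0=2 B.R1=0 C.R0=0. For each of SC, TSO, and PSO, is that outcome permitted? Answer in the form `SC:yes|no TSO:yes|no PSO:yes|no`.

SC:no TSO:no PSO:yes

outcome vector order: (B.R0,B.R1,C.R0)
SC: 9 outcomes — {000, 001, 020, 021, 101, 120, 121, 220, 221}
TSO: 10 outcomes — {000, 001, 020, 021, 100, 101, 120, 121, 220, 221}
PSO: 12 outcomes — {000, 001, 020, 021, 100, 101, 120, 121, 200, 201, 220, 221}
target 200 ∈ {PSO}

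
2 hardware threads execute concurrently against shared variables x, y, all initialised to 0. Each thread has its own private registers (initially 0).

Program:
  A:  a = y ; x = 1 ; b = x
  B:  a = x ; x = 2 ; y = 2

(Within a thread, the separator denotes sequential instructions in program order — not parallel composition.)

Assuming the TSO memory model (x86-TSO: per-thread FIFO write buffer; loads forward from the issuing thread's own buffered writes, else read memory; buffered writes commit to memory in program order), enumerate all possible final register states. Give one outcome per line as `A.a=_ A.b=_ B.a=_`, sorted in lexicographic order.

A.a=0 A.b=1 B.a=0
A.a=0 A.b=1 B.a=1
A.a=0 A.b=2 B.a=0
A.a=0 A.b=2 B.a=1
A.a=2 A.b=1 B.a=0

outcome vector order: (A.a,A.b,B.a)
|TSO outcomes| = 5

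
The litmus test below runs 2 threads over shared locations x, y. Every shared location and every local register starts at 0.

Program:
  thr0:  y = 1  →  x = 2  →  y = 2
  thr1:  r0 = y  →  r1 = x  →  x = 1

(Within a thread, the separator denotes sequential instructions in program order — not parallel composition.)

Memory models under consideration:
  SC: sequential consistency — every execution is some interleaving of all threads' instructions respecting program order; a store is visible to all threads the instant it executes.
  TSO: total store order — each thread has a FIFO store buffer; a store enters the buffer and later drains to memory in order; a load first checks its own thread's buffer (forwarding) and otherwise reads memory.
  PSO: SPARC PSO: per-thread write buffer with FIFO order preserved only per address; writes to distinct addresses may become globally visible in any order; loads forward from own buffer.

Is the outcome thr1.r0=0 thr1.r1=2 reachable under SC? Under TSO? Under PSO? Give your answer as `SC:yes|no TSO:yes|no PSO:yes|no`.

SC:yes TSO:yes PSO:yes

outcome vector order: (thr1.r0,thr1.r1)
SC: 5 outcomes — {0/0; 0/2; 1/0; 1/2; 2/2}
TSO: 5 outcomes — {0/0; 0/2; 1/0; 1/2; 2/2}
PSO: 6 outcomes — {0/0; 0/2; 1/0; 1/2; 2/0; 2/2}
target 0/2 ∈ {SC,TSO,PSO}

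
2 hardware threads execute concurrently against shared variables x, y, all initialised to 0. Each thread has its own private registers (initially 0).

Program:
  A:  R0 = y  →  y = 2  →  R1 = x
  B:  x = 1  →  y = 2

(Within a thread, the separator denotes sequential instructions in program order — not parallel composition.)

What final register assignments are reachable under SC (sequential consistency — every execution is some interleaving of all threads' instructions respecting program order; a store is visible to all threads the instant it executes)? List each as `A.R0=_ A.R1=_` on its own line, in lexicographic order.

A.R0=0 A.R1=0
A.R0=0 A.R1=1
A.R0=2 A.R1=1

outcome vector order: (A.R0,A.R1)
|SC outcomes| = 3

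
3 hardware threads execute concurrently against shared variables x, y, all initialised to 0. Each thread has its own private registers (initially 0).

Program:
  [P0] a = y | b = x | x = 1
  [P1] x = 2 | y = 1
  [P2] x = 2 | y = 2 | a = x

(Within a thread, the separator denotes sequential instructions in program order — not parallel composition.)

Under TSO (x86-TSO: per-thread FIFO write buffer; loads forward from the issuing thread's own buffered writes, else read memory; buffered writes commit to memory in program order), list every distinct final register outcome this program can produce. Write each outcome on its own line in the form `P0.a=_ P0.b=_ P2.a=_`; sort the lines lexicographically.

outcome vector order: (P0.a,P0.b,P2.a)
|TSO outcomes| = 8

P0.a=0 P0.b=0 P2.a=1
P0.a=0 P0.b=0 P2.a=2
P0.a=0 P0.b=2 P2.a=1
P0.a=0 P0.b=2 P2.a=2
P0.a=1 P0.b=2 P2.a=1
P0.a=1 P0.b=2 P2.a=2
P0.a=2 P0.b=2 P2.a=1
P0.a=2 P0.b=2 P2.a=2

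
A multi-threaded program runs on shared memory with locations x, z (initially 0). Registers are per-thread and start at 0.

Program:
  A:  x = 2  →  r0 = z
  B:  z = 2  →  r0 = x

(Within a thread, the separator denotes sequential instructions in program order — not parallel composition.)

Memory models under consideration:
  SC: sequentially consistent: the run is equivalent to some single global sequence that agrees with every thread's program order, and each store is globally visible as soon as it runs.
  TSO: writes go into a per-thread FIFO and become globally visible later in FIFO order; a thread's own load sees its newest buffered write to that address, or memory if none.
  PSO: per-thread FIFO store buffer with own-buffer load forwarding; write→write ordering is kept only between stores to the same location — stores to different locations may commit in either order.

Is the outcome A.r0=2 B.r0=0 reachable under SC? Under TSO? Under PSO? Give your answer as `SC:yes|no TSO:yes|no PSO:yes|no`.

outcome vector order: (A.r0,B.r0)
under SC → (0,2), (2,0), (2,2)
under TSO → (0,0), (0,2), (2,0), (2,2)
under PSO → (0,0), (0,2), (2,0), (2,2)
target (2,0) ∈ {SC,TSO,PSO}

SC:yes TSO:yes PSO:yes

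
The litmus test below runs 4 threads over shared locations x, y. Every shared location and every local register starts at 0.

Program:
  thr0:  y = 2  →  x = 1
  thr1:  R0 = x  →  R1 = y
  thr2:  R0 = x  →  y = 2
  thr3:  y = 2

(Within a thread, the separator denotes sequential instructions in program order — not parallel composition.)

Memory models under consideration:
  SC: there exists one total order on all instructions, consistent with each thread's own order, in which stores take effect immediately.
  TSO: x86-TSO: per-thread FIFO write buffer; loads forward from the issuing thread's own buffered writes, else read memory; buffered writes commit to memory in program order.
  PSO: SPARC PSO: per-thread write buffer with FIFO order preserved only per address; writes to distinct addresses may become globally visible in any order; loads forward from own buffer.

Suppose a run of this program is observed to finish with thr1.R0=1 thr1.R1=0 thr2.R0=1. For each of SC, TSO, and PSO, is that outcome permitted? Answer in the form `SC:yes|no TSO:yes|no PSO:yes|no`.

SC:no TSO:no PSO:yes

outcome vector order: (thr1.R0,thr1.R1,thr2.R0)
SC (6): <0 0 0>; <0 0 1>; <0 2 0>; <0 2 1>; <1 2 0>; <1 2 1>
TSO (6): <0 0 0>; <0 0 1>; <0 2 0>; <0 2 1>; <1 2 0>; <1 2 1>
PSO (8): <0 0 0>; <0 0 1>; <0 2 0>; <0 2 1>; <1 0 0>; <1 0 1>; <1 2 0>; <1 2 1>
target <1 0 1> ∈ {PSO}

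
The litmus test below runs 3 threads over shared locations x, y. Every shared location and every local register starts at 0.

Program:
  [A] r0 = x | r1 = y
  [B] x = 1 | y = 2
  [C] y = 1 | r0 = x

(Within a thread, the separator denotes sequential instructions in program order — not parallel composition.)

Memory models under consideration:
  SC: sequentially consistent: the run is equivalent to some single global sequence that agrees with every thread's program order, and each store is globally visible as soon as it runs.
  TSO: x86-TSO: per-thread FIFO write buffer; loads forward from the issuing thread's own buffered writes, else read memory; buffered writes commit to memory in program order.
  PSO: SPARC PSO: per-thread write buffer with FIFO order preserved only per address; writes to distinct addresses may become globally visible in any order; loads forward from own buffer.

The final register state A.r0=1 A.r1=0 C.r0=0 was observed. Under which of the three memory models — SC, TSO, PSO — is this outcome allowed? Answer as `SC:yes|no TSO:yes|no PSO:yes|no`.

outcome vector order: (A.r0,A.r1,C.r0)
under SC → 0/0/0; 0/0/1; 0/1/0; 0/1/1; 0/2/0; 0/2/1; 1/0/1; 1/1/0; 1/1/1; 1/2/0; 1/2/1
under TSO → 0/0/0; 0/0/1; 0/1/0; 0/1/1; 0/2/0; 0/2/1; 1/0/0; 1/0/1; 1/1/0; 1/1/1; 1/2/0; 1/2/1
under PSO → 0/0/0; 0/0/1; 0/1/0; 0/1/1; 0/2/0; 0/2/1; 1/0/0; 1/0/1; 1/1/0; 1/1/1; 1/2/0; 1/2/1
target 1/0/0 ∈ {TSO,PSO}

SC:no TSO:yes PSO:yes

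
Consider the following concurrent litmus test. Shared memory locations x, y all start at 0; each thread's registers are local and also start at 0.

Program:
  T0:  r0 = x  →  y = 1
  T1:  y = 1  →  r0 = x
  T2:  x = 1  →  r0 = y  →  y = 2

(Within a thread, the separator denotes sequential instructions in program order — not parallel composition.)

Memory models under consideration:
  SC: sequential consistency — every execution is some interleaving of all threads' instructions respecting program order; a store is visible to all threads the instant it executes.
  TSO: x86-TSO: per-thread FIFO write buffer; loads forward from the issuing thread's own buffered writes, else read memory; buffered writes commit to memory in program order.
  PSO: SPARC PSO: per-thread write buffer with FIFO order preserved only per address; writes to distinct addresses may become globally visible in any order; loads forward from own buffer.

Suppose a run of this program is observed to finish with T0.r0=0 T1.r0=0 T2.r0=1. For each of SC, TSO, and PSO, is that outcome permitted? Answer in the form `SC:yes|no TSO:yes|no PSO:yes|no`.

SC:yes TSO:yes PSO:yes

outcome vector order: (T0.r0,T1.r0,T2.r0)
under SC → <0 0 1> <0 1 0> <0 1 1> <1 0 1> <1 1 0> <1 1 1>
under TSO → <0 0 0> <0 0 1> <0 1 0> <0 1 1> <1 0 0> <1 0 1> <1 1 0> <1 1 1>
under PSO → <0 0 0> <0 0 1> <0 1 0> <0 1 1> <1 0 0> <1 0 1> <1 1 0> <1 1 1>
target <0 0 1> ∈ {SC,TSO,PSO}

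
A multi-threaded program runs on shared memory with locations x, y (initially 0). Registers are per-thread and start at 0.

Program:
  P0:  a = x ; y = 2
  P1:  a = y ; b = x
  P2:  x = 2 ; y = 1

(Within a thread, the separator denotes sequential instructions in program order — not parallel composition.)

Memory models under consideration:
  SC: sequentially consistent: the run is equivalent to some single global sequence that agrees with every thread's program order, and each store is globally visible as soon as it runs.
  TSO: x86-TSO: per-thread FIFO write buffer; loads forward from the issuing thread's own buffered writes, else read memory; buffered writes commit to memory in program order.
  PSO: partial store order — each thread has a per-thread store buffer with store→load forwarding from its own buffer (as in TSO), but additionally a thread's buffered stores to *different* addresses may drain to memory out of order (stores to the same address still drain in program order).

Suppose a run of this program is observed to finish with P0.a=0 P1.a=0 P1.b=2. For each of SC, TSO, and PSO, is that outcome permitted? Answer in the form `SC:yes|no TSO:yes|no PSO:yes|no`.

SC:yes TSO:yes PSO:yes

outcome vector order: (P0.a,P1.a,P1.b)
SC (9): 0/0/0, 0/0/2, 0/1/2, 0/2/0, 0/2/2, 2/0/0, 2/0/2, 2/1/2, 2/2/2
TSO (9): 0/0/0, 0/0/2, 0/1/2, 0/2/0, 0/2/2, 2/0/0, 2/0/2, 2/1/2, 2/2/2
PSO (11): 0/0/0, 0/0/2, 0/1/0, 0/1/2, 0/2/0, 0/2/2, 2/0/0, 2/0/2, 2/1/0, 2/1/2, 2/2/2
target 0/0/2 ∈ {SC,TSO,PSO}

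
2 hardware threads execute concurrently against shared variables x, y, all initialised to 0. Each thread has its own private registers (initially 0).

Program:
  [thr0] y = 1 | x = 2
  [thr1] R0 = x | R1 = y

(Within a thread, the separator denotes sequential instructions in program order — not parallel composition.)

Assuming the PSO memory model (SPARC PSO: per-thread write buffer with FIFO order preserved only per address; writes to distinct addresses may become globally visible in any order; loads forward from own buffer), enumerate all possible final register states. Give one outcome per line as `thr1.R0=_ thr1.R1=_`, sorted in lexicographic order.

thr1.R0=0 thr1.R1=0
thr1.R0=0 thr1.R1=1
thr1.R0=2 thr1.R1=0
thr1.R0=2 thr1.R1=1

outcome vector order: (thr1.R0,thr1.R1)
|PSO outcomes| = 4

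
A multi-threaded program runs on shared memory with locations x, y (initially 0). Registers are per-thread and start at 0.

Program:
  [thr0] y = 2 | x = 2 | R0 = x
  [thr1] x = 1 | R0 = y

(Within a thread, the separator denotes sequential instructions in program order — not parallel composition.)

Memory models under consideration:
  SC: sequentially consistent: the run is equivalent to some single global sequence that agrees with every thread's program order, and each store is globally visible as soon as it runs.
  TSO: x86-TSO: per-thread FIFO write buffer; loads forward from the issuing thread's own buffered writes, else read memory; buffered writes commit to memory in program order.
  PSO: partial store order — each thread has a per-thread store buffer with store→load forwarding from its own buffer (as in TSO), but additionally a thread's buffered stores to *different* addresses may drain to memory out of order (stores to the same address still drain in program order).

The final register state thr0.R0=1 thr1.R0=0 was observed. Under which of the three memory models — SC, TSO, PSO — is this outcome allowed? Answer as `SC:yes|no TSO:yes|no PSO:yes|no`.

outcome vector order: (thr0.R0,thr1.R0)
SC (3): 1/2, 2/0, 2/2
TSO (4): 1/0, 1/2, 2/0, 2/2
PSO (4): 1/0, 1/2, 2/0, 2/2
target 1/0 ∈ {TSO,PSO}

SC:no TSO:yes PSO:yes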